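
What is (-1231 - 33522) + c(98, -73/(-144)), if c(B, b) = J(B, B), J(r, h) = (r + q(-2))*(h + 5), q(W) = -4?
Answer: -25071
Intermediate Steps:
J(r, h) = (-4 + r)*(5 + h) (J(r, h) = (r - 4)*(h + 5) = (-4 + r)*(5 + h))
c(B, b) = -20 + B + B**2 (c(B, b) = -20 - 4*B + 5*B + B*B = -20 - 4*B + 5*B + B**2 = -20 + B + B**2)
(-1231 - 33522) + c(98, -73/(-144)) = (-1231 - 33522) + (-20 + 98 + 98**2) = -34753 + (-20 + 98 + 9604) = -34753 + 9682 = -25071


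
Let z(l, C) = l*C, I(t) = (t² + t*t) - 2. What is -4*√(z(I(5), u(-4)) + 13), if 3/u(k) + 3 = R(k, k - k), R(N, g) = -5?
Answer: -4*I*√5 ≈ -8.9443*I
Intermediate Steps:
I(t) = -2 + 2*t² (I(t) = (t² + t²) - 2 = 2*t² - 2 = -2 + 2*t²)
u(k) = -3/8 (u(k) = 3/(-3 - 5) = 3/(-8) = 3*(-⅛) = -3/8)
z(l, C) = C*l
-4*√(z(I(5), u(-4)) + 13) = -4*√(-3*(-2 + 2*5²)/8 + 13) = -4*√(-3*(-2 + 2*25)/8 + 13) = -4*√(-3*(-2 + 50)/8 + 13) = -4*√(-3/8*48 + 13) = -4*√(-18 + 13) = -4*I*√5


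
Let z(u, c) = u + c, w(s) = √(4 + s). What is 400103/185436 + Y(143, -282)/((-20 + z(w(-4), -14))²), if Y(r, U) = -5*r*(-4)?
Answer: 14600971/3152412 ≈ 4.6317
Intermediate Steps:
Y(r, U) = 20*r
z(u, c) = c + u
400103/185436 + Y(143, -282)/((-20 + z(w(-4), -14))²) = 400103/185436 + (20*143)/((-20 + (-14 + √(4 - 4)))²) = 400103*(1/185436) + 2860/((-20 + (-14 + √0))²) = 400103/185436 + 2860/((-20 + (-14 + 0))²) = 400103/185436 + 2860/((-20 - 14)²) = 400103/185436 + 2860/((-34)²) = 400103/185436 + 2860/1156 = 400103/185436 + 2860*(1/1156) = 400103/185436 + 715/289 = 14600971/3152412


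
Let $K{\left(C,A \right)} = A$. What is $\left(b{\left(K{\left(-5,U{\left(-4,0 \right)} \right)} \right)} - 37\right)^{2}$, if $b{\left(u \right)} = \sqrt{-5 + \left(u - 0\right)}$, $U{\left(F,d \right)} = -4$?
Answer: $1360 - 222 i \approx 1360.0 - 222.0 i$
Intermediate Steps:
$b{\left(u \right)} = \sqrt{-5 + u}$ ($b{\left(u \right)} = \sqrt{-5 + \left(u + 0\right)} = \sqrt{-5 + u}$)
$\left(b{\left(K{\left(-5,U{\left(-4,0 \right)} \right)} \right)} - 37\right)^{2} = \left(\sqrt{-5 - 4} - 37\right)^{2} = \left(\sqrt{-9} - 37\right)^{2} = \left(3 i - 37\right)^{2} = \left(-37 + 3 i\right)^{2}$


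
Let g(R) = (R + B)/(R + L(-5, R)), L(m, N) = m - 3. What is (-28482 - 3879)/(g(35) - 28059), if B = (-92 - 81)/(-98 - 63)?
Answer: 46891089/40655555 ≈ 1.1534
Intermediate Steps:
L(m, N) = -3 + m
B = 173/161 (B = -173/(-161) = -173*(-1/161) = 173/161 ≈ 1.0745)
g(R) = (173/161 + R)/(-8 + R) (g(R) = (R + 173/161)/(R + (-3 - 5)) = (173/161 + R)/(R - 8) = (173/161 + R)/(-8 + R))
(-28482 - 3879)/(g(35) - 28059) = (-28482 - 3879)/((173/161 + 35)/(-8 + 35) - 28059) = -32361/((5808/161)/27 - 28059) = -32361/((1/27)*(5808/161) - 28059) = -32361/(1936/1449 - 28059) = -32361/(-40655555/1449) = -32361*(-1449/40655555) = 46891089/40655555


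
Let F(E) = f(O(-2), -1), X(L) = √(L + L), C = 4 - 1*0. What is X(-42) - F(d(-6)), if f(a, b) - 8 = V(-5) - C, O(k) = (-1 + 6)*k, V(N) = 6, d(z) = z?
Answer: -10 + 2*I*√21 ≈ -10.0 + 9.1651*I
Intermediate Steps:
C = 4 (C = 4 + 0 = 4)
X(L) = √2*√L (X(L) = √(2*L) = √2*√L)
O(k) = 5*k
f(a, b) = 10 (f(a, b) = 8 + (6 - 1*4) = 8 + (6 - 4) = 8 + 2 = 10)
F(E) = 10
X(-42) - F(d(-6)) = √2*√(-42) - 1*10 = √2*(I*√42) - 10 = 2*I*√21 - 10 = -10 + 2*I*√21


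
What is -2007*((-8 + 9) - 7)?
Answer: 12042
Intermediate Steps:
-2007*((-8 + 9) - 7) = -2007*(1 - 7) = -2007*(-6) = 12042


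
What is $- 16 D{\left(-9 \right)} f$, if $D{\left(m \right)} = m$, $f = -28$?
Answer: $-4032$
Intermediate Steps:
$- 16 D{\left(-9 \right)} f = \left(-16\right) \left(-9\right) \left(-28\right) = 144 \left(-28\right) = -4032$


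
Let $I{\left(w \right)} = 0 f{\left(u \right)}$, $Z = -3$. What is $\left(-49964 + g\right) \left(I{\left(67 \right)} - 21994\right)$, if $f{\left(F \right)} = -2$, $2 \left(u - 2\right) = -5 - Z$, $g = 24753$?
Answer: $554490734$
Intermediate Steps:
$u = 1$ ($u = 2 + \frac{-5 - -3}{2} = 2 + \frac{-5 + 3}{2} = 2 + \frac{1}{2} \left(-2\right) = 2 - 1 = 1$)
$I{\left(w \right)} = 0$ ($I{\left(w \right)} = 0 \left(-2\right) = 0$)
$\left(-49964 + g\right) \left(I{\left(67 \right)} - 21994\right) = \left(-49964 + 24753\right) \left(0 - 21994\right) = \left(-25211\right) \left(-21994\right) = 554490734$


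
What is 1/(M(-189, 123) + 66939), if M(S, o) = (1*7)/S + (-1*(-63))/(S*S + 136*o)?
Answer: 472041/31597935583 ≈ 1.4939e-5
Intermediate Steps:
M(S, o) = 7/S + 63/(S**2 + 136*o)
1/(M(-189, 123) + 66939) = 1/(7*((-189)**2 + 9*(-189) + 136*123)/(-189*((-189)**2 + 136*123)) + 66939) = 1/(7*(-1/189)*(35721 - 1701 + 16728)/(35721 + 16728) + 66939) = 1/(7*(-1/189)*50748/52449 + 66939) = 1/(7*(-1/189)*(1/52449)*50748 + 66939) = 1/(-16916/472041 + 66939) = 1/(31597935583/472041) = 472041/31597935583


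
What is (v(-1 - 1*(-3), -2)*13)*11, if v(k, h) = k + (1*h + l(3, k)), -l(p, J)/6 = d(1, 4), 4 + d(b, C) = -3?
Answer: 6006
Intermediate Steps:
d(b, C) = -7 (d(b, C) = -4 - 3 = -7)
l(p, J) = 42 (l(p, J) = -6*(-7) = 42)
v(k, h) = 42 + h + k (v(k, h) = k + (1*h + 42) = k + (h + 42) = k + (42 + h) = 42 + h + k)
(v(-1 - 1*(-3), -2)*13)*11 = ((42 - 2 + (-1 - 1*(-3)))*13)*11 = ((42 - 2 + (-1 + 3))*13)*11 = ((42 - 2 + 2)*13)*11 = (42*13)*11 = 546*11 = 6006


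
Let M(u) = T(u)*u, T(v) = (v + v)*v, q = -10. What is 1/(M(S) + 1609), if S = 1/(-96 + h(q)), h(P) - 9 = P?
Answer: 912673/1468490855 ≈ 0.00062150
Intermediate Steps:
T(v) = 2*v**2 (T(v) = (2*v)*v = 2*v**2)
h(P) = 9 + P
S = -1/97 (S = 1/(-96 + (9 - 10)) = 1/(-96 - 1) = 1/(-97) = -1/97 ≈ -0.010309)
M(u) = 2*u**3 (M(u) = (2*u**2)*u = 2*u**3)
1/(M(S) + 1609) = 1/(2*(-1/97)**3 + 1609) = 1/(2*(-1/912673) + 1609) = 1/(-2/912673 + 1609) = 1/(1468490855/912673) = 912673/1468490855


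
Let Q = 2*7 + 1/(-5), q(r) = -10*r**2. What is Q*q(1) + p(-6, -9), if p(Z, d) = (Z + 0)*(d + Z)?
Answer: -48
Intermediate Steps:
p(Z, d) = Z*(Z + d)
Q = 69/5 (Q = 14 + 1*(-1/5) = 14 - 1/5 = 69/5 ≈ 13.800)
Q*q(1) + p(-6, -9) = 69*(-10*1**2)/5 - 6*(-6 - 9) = 69*(-10*1)/5 - 6*(-15) = (69/5)*(-10) + 90 = -138 + 90 = -48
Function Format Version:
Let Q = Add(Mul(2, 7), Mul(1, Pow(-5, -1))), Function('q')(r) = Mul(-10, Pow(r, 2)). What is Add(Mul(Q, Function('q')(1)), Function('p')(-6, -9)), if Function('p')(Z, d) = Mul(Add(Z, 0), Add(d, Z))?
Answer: -48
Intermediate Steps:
Function('p')(Z, d) = Mul(Z, Add(Z, d))
Q = Rational(69, 5) (Q = Add(14, Mul(1, Rational(-1, 5))) = Add(14, Rational(-1, 5)) = Rational(69, 5) ≈ 13.800)
Add(Mul(Q, Function('q')(1)), Function('p')(-6, -9)) = Add(Mul(Rational(69, 5), Mul(-10, Pow(1, 2))), Mul(-6, Add(-6, -9))) = Add(Mul(Rational(69, 5), Mul(-10, 1)), Mul(-6, -15)) = Add(Mul(Rational(69, 5), -10), 90) = Add(-138, 90) = -48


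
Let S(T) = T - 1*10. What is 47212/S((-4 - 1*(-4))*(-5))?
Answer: -23606/5 ≈ -4721.2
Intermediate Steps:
S(T) = -10 + T (S(T) = T - 10 = -10 + T)
47212/S((-4 - 1*(-4))*(-5)) = 47212/(-10 + (-4 - 1*(-4))*(-5)) = 47212/(-10 + (-4 + 4)*(-5)) = 47212/(-10 + 0*(-5)) = 47212/(-10 + 0) = 47212/(-10) = 47212*(-⅒) = -23606/5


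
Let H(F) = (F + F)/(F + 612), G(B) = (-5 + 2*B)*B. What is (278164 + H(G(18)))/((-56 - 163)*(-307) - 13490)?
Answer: 18080722/3493295 ≈ 5.1758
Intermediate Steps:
G(B) = B*(-5 + 2*B)
H(F) = 2*F/(612 + F) (H(F) = (2*F)/(612 + F) = 2*F/(612 + F))
(278164 + H(G(18)))/((-56 - 163)*(-307) - 13490) = (278164 + 2*(18*(-5 + 2*18))/(612 + 18*(-5 + 2*18)))/((-56 - 163)*(-307) - 13490) = (278164 + 2*(18*(-5 + 36))/(612 + 18*(-5 + 36)))/(-219*(-307) - 13490) = (278164 + 2*(18*31)/(612 + 18*31))/(67233 - 13490) = (278164 + 2*558/(612 + 558))/53743 = (278164 + 2*558/1170)*(1/53743) = (278164 + 2*558*(1/1170))*(1/53743) = (278164 + 62/65)*(1/53743) = (18080722/65)*(1/53743) = 18080722/3493295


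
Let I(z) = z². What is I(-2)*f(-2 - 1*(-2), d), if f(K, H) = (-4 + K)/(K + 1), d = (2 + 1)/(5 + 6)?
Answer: -16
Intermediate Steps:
d = 3/11 ≈ 0.27273
f(K, H) = (-4 + K)/(1 + K)
I(-2)*f(-2 - 1*(-2), d) = (-2)²*((-4 + (-2 - 1*(-2)))/(1 + (-2 - 1*(-2)))) = 4*((-4 + (-2 + 2))/(1 + (-2 + 2))) = 4*((-4 + 0)/(1 + 0)) = 4*(-4/1) = 4*(1*(-4)) = 4*(-4) = -16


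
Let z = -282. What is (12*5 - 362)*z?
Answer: 85164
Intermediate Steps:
(12*5 - 362)*z = (12*5 - 362)*(-282) = (60 - 362)*(-282) = -302*(-282) = 85164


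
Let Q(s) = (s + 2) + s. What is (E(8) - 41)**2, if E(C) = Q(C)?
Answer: 529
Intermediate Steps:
Q(s) = 2 + 2*s (Q(s) = (2 + s) + s = 2 + 2*s)
E(C) = 2 + 2*C
(E(8) - 41)**2 = ((2 + 2*8) - 41)**2 = ((2 + 16) - 41)**2 = (18 - 41)**2 = (-23)**2 = 529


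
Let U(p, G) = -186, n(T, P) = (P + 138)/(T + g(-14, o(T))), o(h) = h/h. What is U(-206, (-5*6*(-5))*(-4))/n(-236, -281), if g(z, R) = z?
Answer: -46500/143 ≈ -325.17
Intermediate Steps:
o(h) = 1
n(T, P) = (138 + P)/(-14 + T) (n(T, P) = (P + 138)/(T - 14) = (138 + P)/(-14 + T))
U(-206, (-5*6*(-5))*(-4))/n(-236, -281) = -186*(-14 - 236)/(138 - 281) = -186/(-143/(-250)) = -186/((-1/250*(-143))) = -186/143/250 = -186*250/143 = -46500/143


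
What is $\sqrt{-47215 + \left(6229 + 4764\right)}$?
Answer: $i \sqrt{36222} \approx 190.32 i$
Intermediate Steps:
$\sqrt{-47215 + \left(6229 + 4764\right)} = \sqrt{-47215 + 10993} = \sqrt{-36222} = i \sqrt{36222}$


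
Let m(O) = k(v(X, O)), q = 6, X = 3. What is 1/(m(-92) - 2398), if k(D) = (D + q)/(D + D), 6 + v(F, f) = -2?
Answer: -8/19183 ≈ -0.00041704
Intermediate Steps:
v(F, f) = -8 (v(F, f) = -6 - 2 = -8)
k(D) = (6 + D)/(2*D) (k(D) = (D + 6)/(D + D) = (6 + D)/((2*D)) = (6 + D)*(1/(2*D)) = (6 + D)/(2*D))
m(O) = ⅛ (m(O) = (½)*(6 - 8)/(-8) = (½)*(-⅛)*(-2) = ⅛)
1/(m(-92) - 2398) = 1/(⅛ - 2398) = 1/(-19183/8) = -8/19183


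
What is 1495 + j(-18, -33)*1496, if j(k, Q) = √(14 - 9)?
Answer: 1495 + 1496*√5 ≈ 4840.2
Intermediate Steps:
j(k, Q) = √5
1495 + j(-18, -33)*1496 = 1495 + √5*1496 = 1495 + 1496*√5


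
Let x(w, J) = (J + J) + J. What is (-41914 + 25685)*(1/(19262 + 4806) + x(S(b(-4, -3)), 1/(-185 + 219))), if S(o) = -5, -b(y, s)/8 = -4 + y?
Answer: -586175251/409156 ≈ -1432.6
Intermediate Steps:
b(y, s) = 32 - 8*y (b(y, s) = -8*(-4 + y) = 32 - 8*y)
x(w, J) = 3*J (x(w, J) = 2*J + J = 3*J)
(-41914 + 25685)*(1/(19262 + 4806) + x(S(b(-4, -3)), 1/(-185 + 219))) = (-41914 + 25685)*(1/(19262 + 4806) + 3/(-185 + 219)) = -16229*(1/24068 + 3/34) = -16229*36119/409156 = -586175251/409156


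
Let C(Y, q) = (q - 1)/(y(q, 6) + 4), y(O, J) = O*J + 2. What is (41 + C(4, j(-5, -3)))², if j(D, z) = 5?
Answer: 136900/81 ≈ 1690.1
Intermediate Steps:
y(O, J) = 2 + J*O (y(O, J) = J*O + 2 = 2 + J*O)
C(Y, q) = (-1 + q)/(6 + 6*q) (C(Y, q) = (q - 1)/((2 + 6*q) + 4) = (-1 + q)/(6 + 6*q))
(41 + C(4, j(-5, -3)))² = (41 + (-1 + 5)/(6*(1 + 5)))² = (41 + (⅙)*4/6)² = (41 + (⅙)*(⅙)*4)² = (41 + ⅑)² = (370/9)² = 136900/81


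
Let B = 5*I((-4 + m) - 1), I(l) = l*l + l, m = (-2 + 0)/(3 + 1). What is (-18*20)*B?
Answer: -44550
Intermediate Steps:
m = -1/2 (m = -2/4 = -2*1/4 = -1/2 ≈ -0.50000)
I(l) = l + l**2 (I(l) = l**2 + l = l + l**2)
B = 495/4 (B = 5*(((-4 - 1/2) - 1)*(1 + ((-4 - 1/2) - 1))) = 5*((-9/2 - 1)*(1 + (-9/2 - 1))) = 5*(-11*(1 - 11/2)/2) = 5*(-11/2*(-9/2)) = 5*(99/4) = 495/4 ≈ 123.75)
(-18*20)*B = -18*20*(495/4) = -360*495/4 = -44550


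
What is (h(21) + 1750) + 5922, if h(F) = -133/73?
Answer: 559923/73 ≈ 7670.2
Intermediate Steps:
h(F) = -133/73 (h(F) = -133*1/73 = -133/73)
(h(21) + 1750) + 5922 = (-133/73 + 1750) + 5922 = 127617/73 + 5922 = 559923/73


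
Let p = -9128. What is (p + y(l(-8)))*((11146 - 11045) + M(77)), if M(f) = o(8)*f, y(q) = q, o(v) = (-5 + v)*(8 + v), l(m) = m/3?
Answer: -104007424/3 ≈ -3.4669e+7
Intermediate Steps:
l(m) = m/3 (l(m) = m*(⅓) = m/3)
M(f) = 48*f (M(f) = (-40 + 8² + 3*8)*f = (-40 + 64 + 24)*f = 48*f)
(p + y(l(-8)))*((11146 - 11045) + M(77)) = (-9128 + (⅓)*(-8))*((11146 - 11045) + 48*77) = (-9128 - 8/3)*(101 + 3696) = -27392/3*3797 = -104007424/3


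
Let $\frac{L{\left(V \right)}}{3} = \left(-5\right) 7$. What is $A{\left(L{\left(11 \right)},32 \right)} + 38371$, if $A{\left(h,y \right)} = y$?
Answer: $38403$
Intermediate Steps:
$L{\left(V \right)} = -105$ ($L{\left(V \right)} = 3 \left(\left(-5\right) 7\right) = 3 \left(-35\right) = -105$)
$A{\left(L{\left(11 \right)},32 \right)} + 38371 = 32 + 38371 = 38403$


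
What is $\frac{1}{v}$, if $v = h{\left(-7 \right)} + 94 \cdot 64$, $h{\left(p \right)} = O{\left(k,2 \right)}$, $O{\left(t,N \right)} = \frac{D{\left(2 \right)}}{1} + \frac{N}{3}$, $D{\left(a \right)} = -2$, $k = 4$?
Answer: $\frac{3}{18044} \approx 0.00016626$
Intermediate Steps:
$O{\left(t,N \right)} = -2 + \frac{N}{3}$ ($O{\left(t,N \right)} = - \frac{2}{1} + \frac{N}{3} = \left(-2\right) 1 + N \frac{1}{3} = -2 + \frac{N}{3}$)
$h{\left(p \right)} = - \frac{4}{3}$ ($h{\left(p \right)} = -2 + \frac{1}{3} \cdot 2 = -2 + \frac{2}{3} = - \frac{4}{3}$)
$v = \frac{18044}{3}$ ($v = - \frac{4}{3} + 94 \cdot 64 = - \frac{4}{3} + 6016 = \frac{18044}{3} \approx 6014.7$)
$\frac{1}{v} = \frac{1}{\frac{18044}{3}} = \frac{3}{18044}$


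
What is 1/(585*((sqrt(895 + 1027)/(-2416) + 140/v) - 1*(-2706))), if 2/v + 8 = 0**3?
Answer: 6263161088/7862835060923895 + 37448*sqrt(2)/7862835060923895 ≈ 7.9656e-7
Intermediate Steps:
v = -1/4 (v = 2/(-8 + 0**3) = 2/(-8 + 0) = 2/(-8) = 2*(-1/8) = -1/4 ≈ -0.25000)
1/(585*((sqrt(895 + 1027)/(-2416) + 140/v) - 1*(-2706))) = 1/(585*((sqrt(895 + 1027)/(-2416) + 140/(-1/4)) - 1*(-2706))) = 1/(585*((sqrt(1922)*(-1/2416) + 140*(-4)) + 2706)) = 1/(585*(((31*sqrt(2))*(-1/2416) - 560) + 2706)) = 1/(585*((-31*sqrt(2)/2416 - 560) + 2706)) = 1/(585*((-560 - 31*sqrt(2)/2416) + 2706)) = 1/(585*(2146 - 31*sqrt(2)/2416))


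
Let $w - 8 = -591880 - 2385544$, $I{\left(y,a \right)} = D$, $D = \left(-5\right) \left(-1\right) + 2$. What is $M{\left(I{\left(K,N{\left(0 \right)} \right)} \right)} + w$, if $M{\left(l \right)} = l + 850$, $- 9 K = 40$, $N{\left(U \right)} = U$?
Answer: $-2976559$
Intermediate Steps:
$K = - \frac{40}{9}$ ($K = \left(- \frac{1}{9}\right) 40 = - \frac{40}{9} \approx -4.4444$)
$D = 7$ ($D = 5 + 2 = 7$)
$I{\left(y,a \right)} = 7$
$M{\left(l \right)} = 850 + l$
$w = -2977416$ ($w = 8 - 2977424 = -2977416$)
$M{\left(I{\left(K,N{\left(0 \right)} \right)} \right)} + w = \left(850 + 7\right) - 2977416 = 857 - 2977416 = -2976559$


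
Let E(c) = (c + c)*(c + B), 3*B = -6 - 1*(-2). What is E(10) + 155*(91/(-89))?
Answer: 3965/267 ≈ 14.850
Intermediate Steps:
B = -4/3 (B = (-6 - 1*(-2))/3 = (-6 + 2)/3 = (⅓)*(-4) = -4/3 ≈ -1.3333)
E(c) = 2*c*(-4/3 + c) (E(c) = (c + c)*(c - 4/3) = (2*c)*(-4/3 + c) = 2*c*(-4/3 + c))
E(10) + 155*(91/(-89)) = (⅔)*10*(-4 + 3*10) + 155*(91/(-89)) = (⅔)*10*(-4 + 30) + 155*(91*(-1/89)) = (⅔)*10*26 + 155*(-91/89) = 520/3 - 14105/89 = 3965/267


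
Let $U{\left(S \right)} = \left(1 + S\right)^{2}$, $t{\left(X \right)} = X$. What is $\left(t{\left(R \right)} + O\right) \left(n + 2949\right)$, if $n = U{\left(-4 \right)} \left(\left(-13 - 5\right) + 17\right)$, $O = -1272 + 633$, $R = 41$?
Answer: $-1758120$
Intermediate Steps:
$O = -639$
$n = -9$ ($n = \left(1 - 4\right)^{2} \left(\left(-13 - 5\right) + 17\right) = \left(-3\right)^{2} \left(-18 + 17\right) = 9 \left(-1\right) = -9$)
$\left(t{\left(R \right)} + O\right) \left(n + 2949\right) = \left(41 - 639\right) \left(-9 + 2949\right) = \left(-598\right) 2940 = -1758120$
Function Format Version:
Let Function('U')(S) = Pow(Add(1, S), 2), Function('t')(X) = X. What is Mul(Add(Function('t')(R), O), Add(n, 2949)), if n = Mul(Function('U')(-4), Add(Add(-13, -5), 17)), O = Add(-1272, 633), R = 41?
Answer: -1758120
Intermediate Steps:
O = -639
n = -9 (n = Mul(Pow(Add(1, -4), 2), Add(Add(-13, -5), 17)) = Mul(Pow(-3, 2), Add(-18, 17)) = Mul(9, -1) = -9)
Mul(Add(Function('t')(R), O), Add(n, 2949)) = Mul(Add(41, -639), Add(-9, 2949)) = Mul(-598, 2940) = -1758120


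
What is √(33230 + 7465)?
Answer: √40695 ≈ 201.73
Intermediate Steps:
√(33230 + 7465) = √40695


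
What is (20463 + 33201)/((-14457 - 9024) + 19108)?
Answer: -53664/4373 ≈ -12.272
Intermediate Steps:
(20463 + 33201)/((-14457 - 9024) + 19108) = 53664/(-23481 + 19108) = 53664/(-4373) = 53664*(-1/4373) = -53664/4373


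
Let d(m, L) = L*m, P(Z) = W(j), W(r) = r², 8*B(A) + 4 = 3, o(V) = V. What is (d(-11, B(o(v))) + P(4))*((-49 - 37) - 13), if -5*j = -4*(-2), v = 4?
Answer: -77913/200 ≈ -389.56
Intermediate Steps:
B(A) = -⅛ (B(A) = -½ + (⅛)*3 = -½ + 3/8 = -⅛)
j = -8/5 (j = -(-4)*(-2)/5 = -⅕*8 = -8/5 ≈ -1.6000)
P(Z) = 64/25 (P(Z) = (-8/5)² = 64/25)
(d(-11, B(o(v))) + P(4))*((-49 - 37) - 13) = (-⅛*(-11) + 64/25)*((-49 - 37) - 13) = (11/8 + 64/25)*(-86 - 13) = (787/200)*(-99) = -77913/200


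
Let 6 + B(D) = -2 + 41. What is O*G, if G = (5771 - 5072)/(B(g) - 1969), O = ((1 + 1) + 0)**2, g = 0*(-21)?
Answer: -699/484 ≈ -1.4442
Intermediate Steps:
g = 0
B(D) = 33 (B(D) = -6 + (-2 + 41) = -6 + 39 = 33)
O = 4 (O = (2 + 0)**2 = 2**2 = 4)
G = -699/1936 (G = (5771 - 5072)/(33 - 1969) = 699/(-1936) = 699*(-1/1936) = -699/1936 ≈ -0.36105)
O*G = 4*(-699/1936) = -699/484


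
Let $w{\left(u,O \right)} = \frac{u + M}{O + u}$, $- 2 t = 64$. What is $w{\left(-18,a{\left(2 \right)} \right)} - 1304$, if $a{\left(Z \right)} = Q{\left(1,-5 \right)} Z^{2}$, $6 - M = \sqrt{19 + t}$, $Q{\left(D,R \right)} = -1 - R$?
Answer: $-1298 + \frac{i \sqrt{13}}{2} \approx -1298.0 + 1.8028 i$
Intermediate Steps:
$t = -32$ ($t = \left(- \frac{1}{2}\right) 64 = -32$)
$M = 6 - i \sqrt{13}$ ($M = 6 - \sqrt{19 - 32} = 6 - \sqrt{-13} = 6 - i \sqrt{13} \approx 6.0 - 3.6056 i$)
$a{\left(Z \right)} = 4 Z^{2}$ ($a{\left(Z \right)} = \left(-1 - -5\right) Z^{2} = \left(-1 + 5\right) Z^{2} = 4 Z^{2}$)
$w{\left(u,O \right)} = \frac{6 + u - i \sqrt{13}}{O + u}$ ($w{\left(u,O \right)} = \frac{u + \left(6 - i \sqrt{13}\right)}{O + u} = \frac{6 + u - i \sqrt{13}}{O + u}$)
$w{\left(-18,a{\left(2 \right)} \right)} - 1304 = \frac{6 - 18 - i \sqrt{13}}{4 \cdot 2^{2} - 18} - 1304 = \frac{-12 - i \sqrt{13}}{4 \cdot 4 - 18} - 1304 = \frac{-12 - i \sqrt{13}}{16 - 18} - 1304 = \frac{-12 - i \sqrt{13}}{-2} - 1304 = - \frac{-12 - i \sqrt{13}}{2} - 1304 = \left(6 + \frac{i \sqrt{13}}{2}\right) - 1304 = -1298 + \frac{i \sqrt{13}}{2}$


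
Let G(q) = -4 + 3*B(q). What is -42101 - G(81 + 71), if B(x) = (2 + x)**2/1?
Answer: -113245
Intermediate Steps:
B(x) = (2 + x)**2 (B(x) = (2 + x)**2*1 = (2 + x)**2)
G(q) = -4 + 3*(2 + q)**2
-42101 - G(81 + 71) = -42101 - (-4 + 3*(2 + (81 + 71))**2) = -42101 - (-4 + 3*(2 + 152)**2) = -42101 - (-4 + 3*154**2) = -42101 - (-4 + 3*23716) = -42101 - (-4 + 71148) = -42101 - 1*71144 = -42101 - 71144 = -113245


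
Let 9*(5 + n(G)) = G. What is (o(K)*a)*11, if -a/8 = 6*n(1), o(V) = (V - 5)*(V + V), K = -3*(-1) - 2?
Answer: -61952/3 ≈ -20651.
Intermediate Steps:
K = 1 (K = 3 - 2 = 1)
n(G) = -5 + G/9
o(V) = 2*V*(-5 + V) (o(V) = (-5 + V)*(2*V) = 2*V*(-5 + V))
a = 704/3 (a = -48*(-5 + (⅑)*1) = -48*(-5 + ⅑) = -48*(-44)/9 = -8*(-88/3) = 704/3 ≈ 234.67)
(o(K)*a)*11 = ((2*1*(-5 + 1))*(704/3))*11 = ((2*1*(-4))*(704/3))*11 = -8*704/3*11 = -5632/3*11 = -61952/3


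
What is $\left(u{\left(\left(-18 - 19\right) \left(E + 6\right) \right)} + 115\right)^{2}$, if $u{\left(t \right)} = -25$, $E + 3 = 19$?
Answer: $8100$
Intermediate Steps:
$E = 16$ ($E = -3 + 19 = 16$)
$\left(u{\left(\left(-18 - 19\right) \left(E + 6\right) \right)} + 115\right)^{2} = \left(-25 + 115\right)^{2} = 90^{2} = 8100$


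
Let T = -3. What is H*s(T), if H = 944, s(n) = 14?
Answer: 13216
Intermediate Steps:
H*s(T) = 944*14 = 13216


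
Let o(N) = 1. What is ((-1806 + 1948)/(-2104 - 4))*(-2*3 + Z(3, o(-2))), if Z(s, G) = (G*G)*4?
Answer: 71/527 ≈ 0.13472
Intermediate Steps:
Z(s, G) = 4*G**2 (Z(s, G) = G**2*4 = 4*G**2)
((-1806 + 1948)/(-2104 - 4))*(-2*3 + Z(3, o(-2))) = ((-1806 + 1948)/(-2104 - 4))*(-2*3 + 4*1**2) = (142/(-2108))*(-6 + 4*1) = (142*(-1/2108))*(-6 + 4) = -71/1054*(-2) = 71/527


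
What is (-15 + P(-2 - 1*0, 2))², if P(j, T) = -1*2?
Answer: 289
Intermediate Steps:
P(j, T) = -2
(-15 + P(-2 - 1*0, 2))² = (-15 - 2)² = (-17)² = 289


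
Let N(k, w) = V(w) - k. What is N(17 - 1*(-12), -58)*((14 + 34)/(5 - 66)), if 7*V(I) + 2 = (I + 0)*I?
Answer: -151632/427 ≈ -355.11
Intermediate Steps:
V(I) = -2/7 + I**2/7 (V(I) = -2/7 + ((I + 0)*I)/7 = -2/7 + (I*I)/7 = -2/7 + I**2/7)
N(k, w) = -2/7 - k + w**2/7 (N(k, w) = (-2/7 + w**2/7) - k = -2/7 - k + w**2/7)
N(17 - 1*(-12), -58)*((14 + 34)/(5 - 66)) = (-2/7 - (17 - 1*(-12)) + (1/7)*(-58)**2)*((14 + 34)/(5 - 66)) = (-2/7 - (17 + 12) + (1/7)*3364)*(48/(-61)) = (-2/7 - 1*29 + 3364/7)*(48*(-1/61)) = (-2/7 - 29 + 3364/7)*(-48/61) = (3159/7)*(-48/61) = -151632/427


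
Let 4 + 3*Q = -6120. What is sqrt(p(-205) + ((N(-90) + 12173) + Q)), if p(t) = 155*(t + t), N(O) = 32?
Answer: I*sqrt(480477)/3 ≈ 231.05*I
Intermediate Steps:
Q = -6124/3 (Q = -4/3 + (1/3)*(-6120) = -4/3 - 2040 = -6124/3 ≈ -2041.3)
p(t) = 310*t (p(t) = 155*(2*t) = 310*t)
sqrt(p(-205) + ((N(-90) + 12173) + Q)) = sqrt(310*(-205) + ((32 + 12173) - 6124/3)) = sqrt(-63550 + (12205 - 6124/3)) = sqrt(-63550 + 30491/3) = sqrt(-160159/3) = I*sqrt(480477)/3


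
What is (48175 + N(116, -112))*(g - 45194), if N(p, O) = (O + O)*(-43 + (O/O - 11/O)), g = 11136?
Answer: -1960412538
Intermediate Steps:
N(p, O) = 2*O*(-42 - 11/O) (N(p, O) = (2*O)*(-43 + (1 - 11/O)) = (2*O)*(-42 - 11/O) = 2*O*(-42 - 11/O))
(48175 + N(116, -112))*(g - 45194) = (48175 + (-22 - 84*(-112)))*(11136 - 45194) = (48175 + (-22 + 9408))*(-34058) = (48175 + 9386)*(-34058) = 57561*(-34058) = -1960412538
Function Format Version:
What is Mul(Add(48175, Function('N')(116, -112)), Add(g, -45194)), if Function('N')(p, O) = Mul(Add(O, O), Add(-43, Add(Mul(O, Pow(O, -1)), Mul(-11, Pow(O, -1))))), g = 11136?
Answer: -1960412538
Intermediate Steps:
Function('N')(p, O) = Mul(2, O, Add(-42, Mul(-11, Pow(O, -1)))) (Function('N')(p, O) = Mul(Mul(2, O), Add(-43, Add(1, Mul(-11, Pow(O, -1))))) = Mul(Mul(2, O), Add(-42, Mul(-11, Pow(O, -1)))) = Mul(2, O, Add(-42, Mul(-11, Pow(O, -1)))))
Mul(Add(48175, Function('N')(116, -112)), Add(g, -45194)) = Mul(Add(48175, Add(-22, Mul(-84, -112))), Add(11136, -45194)) = Mul(Add(48175, Add(-22, 9408)), -34058) = Mul(Add(48175, 9386), -34058) = Mul(57561, -34058) = -1960412538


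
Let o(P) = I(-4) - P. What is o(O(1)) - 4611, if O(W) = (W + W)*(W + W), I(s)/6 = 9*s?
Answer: -4831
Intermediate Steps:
I(s) = 54*s (I(s) = 6*(9*s) = 54*s)
O(W) = 4*W**2 (O(W) = (2*W)*(2*W) = 4*W**2)
o(P) = -216 - P (o(P) = 54*(-4) - P = -216 - P)
o(O(1)) - 4611 = (-216 - 4*1**2) - 4611 = (-216 - 4) - 4611 = -220 - 4611 = -4831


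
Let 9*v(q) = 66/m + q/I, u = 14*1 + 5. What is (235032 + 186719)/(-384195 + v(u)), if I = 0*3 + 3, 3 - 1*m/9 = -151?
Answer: -79710939/72612721 ≈ -1.0978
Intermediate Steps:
m = 1386 (m = 27 - 9*(-151) = 27 + 1359 = 1386)
I = 3 (I = 0 + 3 = 3)
u = 19 (u = 14 + 5 = 19)
v(q) = 1/189 + q/27 (v(q) = (66/1386 + q/3)/9 = (66*(1/1386) + q*(⅓))/9 = (1/21 + q/3)/9 = 1/189 + q/27)
(235032 + 186719)/(-384195 + v(u)) = (235032 + 186719)/(-384195 + (1/189 + (1/27)*19)) = 421751/(-384195 + (1/189 + 19/27)) = 421751/(-384195 + 134/189) = 421751/(-72612721/189) = 421751*(-189/72612721) = -79710939/72612721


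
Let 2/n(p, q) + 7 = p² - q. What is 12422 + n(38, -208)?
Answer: 20434192/1645 ≈ 12422.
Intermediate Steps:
n(p, q) = 2/(-7 + p² - q) (n(p, q) = 2/(-7 + (p² - q)) = 2/(-7 + p² - q))
12422 + n(38, -208) = 12422 + 2/(-7 + 38² - 1*(-208)) = 12422 + 2/(-7 + 1444 + 208) = 12422 + 2/1645 = 20434192/1645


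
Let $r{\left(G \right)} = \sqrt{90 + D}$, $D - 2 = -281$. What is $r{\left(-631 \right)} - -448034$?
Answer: $448034 + 3 i \sqrt{21} \approx 4.4803 \cdot 10^{5} + 13.748 i$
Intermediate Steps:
$D = -279$ ($D = 2 - 281 = -279$)
$r{\left(G \right)} = 3 i \sqrt{21}$ ($r{\left(G \right)} = \sqrt{90 - 279} = \sqrt{-189} = 3 i \sqrt{21}$)
$r{\left(-631 \right)} - -448034 = 3 i \sqrt{21} - -448034 = 3 i \sqrt{21} + 448034 = 448034 + 3 i \sqrt{21}$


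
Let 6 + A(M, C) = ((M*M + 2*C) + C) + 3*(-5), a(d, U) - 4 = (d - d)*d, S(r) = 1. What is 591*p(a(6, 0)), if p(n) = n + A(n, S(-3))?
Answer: 1182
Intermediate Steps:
a(d, U) = 4 (a(d, U) = 4 + (d - d)*d = 4 + 0*d = 4 + 0 = 4)
A(M, C) = -21 + M² + 3*C (A(M, C) = -6 + (((M*M + 2*C) + C) + 3*(-5)) = -6 + (((M² + 2*C) + C) - 15) = -6 + ((M² + 3*C) - 15) = -6 + (-15 + M² + 3*C) = -21 + M² + 3*C)
p(n) = -18 + n + n² (p(n) = n + (-21 + n² + 3*1) = n + (-21 + n² + 3) = n + (-18 + n²) = -18 + n + n²)
591*p(a(6, 0)) = 591*(-18 + 4 + 4²) = 591*(-18 + 4 + 16) = 591*2 = 1182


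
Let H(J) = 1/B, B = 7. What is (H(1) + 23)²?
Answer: 26244/49 ≈ 535.59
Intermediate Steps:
H(J) = ⅐ (H(J) = 1/7 = ⅐)
(H(1) + 23)² = (⅐ + 23)² = (162/7)² = 26244/49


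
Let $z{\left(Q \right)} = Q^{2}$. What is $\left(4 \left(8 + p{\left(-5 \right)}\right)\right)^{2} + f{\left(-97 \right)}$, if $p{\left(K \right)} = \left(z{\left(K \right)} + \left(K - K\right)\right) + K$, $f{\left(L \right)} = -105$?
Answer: $12439$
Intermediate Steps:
$p{\left(K \right)} = K + K^{2}$ ($p{\left(K \right)} = \left(K^{2} + \left(K - K\right)\right) + K = \left(K^{2} + 0\right) + K = K^{2} + K = K + K^{2}$)
$\left(4 \left(8 + p{\left(-5 \right)}\right)\right)^{2} + f{\left(-97 \right)} = \left(4 \left(8 - 5 \left(1 - 5\right)\right)\right)^{2} - 105 = \left(4 \left(8 - -20\right)\right)^{2} - 105 = \left(4 \left(8 + 20\right)\right)^{2} - 105 = \left(4 \cdot 28\right)^{2} - 105 = 112^{2} - 105 = 12544 - 105 = 12439$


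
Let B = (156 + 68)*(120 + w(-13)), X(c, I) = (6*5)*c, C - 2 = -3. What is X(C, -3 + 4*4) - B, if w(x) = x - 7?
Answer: -22430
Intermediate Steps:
C = -1 (C = 2 - 3 = -1)
X(c, I) = 30*c
w(x) = -7 + x
B = 22400 (B = (156 + 68)*(120 + (-7 - 13)) = 224*(120 - 20) = 224*100 = 22400)
X(C, -3 + 4*4) - B = 30*(-1) - 1*22400 = -30 - 22400 = -22430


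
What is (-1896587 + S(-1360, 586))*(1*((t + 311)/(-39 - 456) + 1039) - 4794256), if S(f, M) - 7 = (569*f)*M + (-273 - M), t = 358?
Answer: 360141658085494012/165 ≈ 2.1827e+15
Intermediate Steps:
S(f, M) = -266 - M + 569*M*f (S(f, M) = 7 + ((569*f)*M + (-273 - M)) = 7 + (569*M*f + (-273 - M)) = 7 + (-273 - M + 569*M*f) = -266 - M + 569*M*f)
(-1896587 + S(-1360, 586))*(1*((t + 311)/(-39 - 456) + 1039) - 4794256) = (-1896587 + (-266 - 1*586 + 569*586*(-1360)))*(1*((358 + 311)/(-39 - 456) + 1039) - 4794256) = (-1896587 + (-266 - 586 - 453470240))*(1*(669/(-495) + 1039) - 4794256) = (-1896587 - 453471092)*(1*(669*(-1/495) + 1039) - 4794256) = -455367679*(1*(-223/165 + 1039) - 4794256) = -455367679*(1*(171212/165) - 4794256) = -455367679*(171212/165 - 4794256) = -455367679*(-790881028/165) = 360141658085494012/165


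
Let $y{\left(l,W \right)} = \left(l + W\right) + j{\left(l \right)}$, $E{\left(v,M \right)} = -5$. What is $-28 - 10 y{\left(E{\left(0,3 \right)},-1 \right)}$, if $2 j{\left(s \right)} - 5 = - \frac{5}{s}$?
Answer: $2$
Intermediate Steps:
$j{\left(s \right)} = \frac{5}{2} - \frac{5}{2 s}$ ($j{\left(s \right)} = \frac{5}{2} + \frac{\left(-5\right) \frac{1}{s}}{2} = \frac{5}{2} - \frac{5}{2 s}$)
$y{\left(l,W \right)} = W + l + \frac{5 \left(-1 + l\right)}{2 l}$ ($y{\left(l,W \right)} = \left(l + W\right) + \frac{5 \left(-1 + l\right)}{2 l} = \left(W + l\right) + \frac{5 \left(-1 + l\right)}{2 l} = W + l + \frac{5 \left(-1 + l\right)}{2 l}$)
$-28 - 10 y{\left(E{\left(0,3 \right)},-1 \right)} = -28 - 10 \left(\frac{5}{2} - 1 - 5 - \frac{5}{2 \left(-5\right)}\right) = -28 - 10 \left(\frac{5}{2} - 1 - 5 - - \frac{1}{2}\right) = -28 - 10 \left(\frac{5}{2} - 1 - 5 + \frac{1}{2}\right) = -28 - -30 = -28 + 30 = 2$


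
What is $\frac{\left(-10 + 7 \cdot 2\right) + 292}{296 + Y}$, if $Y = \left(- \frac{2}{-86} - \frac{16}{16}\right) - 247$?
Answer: $\frac{12728}{2065} \approx 6.1637$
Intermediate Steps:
$Y = - \frac{10663}{43}$ ($Y = \left(\left(-2\right) \left(- \frac{1}{86}\right) - 1\right) - 247 = \left(\frac{1}{43} - 1\right) - 247 = - \frac{42}{43} - 247 = - \frac{10663}{43} \approx -247.98$)
$\frac{\left(-10 + 7 \cdot 2\right) + 292}{296 + Y} = \frac{\left(-10 + 7 \cdot 2\right) + 292}{296 - \frac{10663}{43}} = \frac{\left(-10 + 14\right) + 292}{\frac{2065}{43}} = \left(4 + 292\right) \frac{43}{2065} = 296 \cdot \frac{43}{2065} = \frac{12728}{2065}$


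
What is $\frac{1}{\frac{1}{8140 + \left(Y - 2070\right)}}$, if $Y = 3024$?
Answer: $9094$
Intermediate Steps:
$\frac{1}{\frac{1}{8140 + \left(Y - 2070\right)}} = \frac{1}{\frac{1}{8140 + \left(3024 - 2070\right)}} = \frac{1}{\frac{1}{8140 + 954}} = \frac{1}{\frac{1}{9094}} = 9094$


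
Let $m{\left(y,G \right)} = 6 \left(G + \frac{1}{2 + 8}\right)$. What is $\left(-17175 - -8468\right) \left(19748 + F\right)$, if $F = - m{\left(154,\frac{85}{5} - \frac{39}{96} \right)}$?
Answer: $- \frac{13685897689}{80} \approx -1.7107 \cdot 10^{8}$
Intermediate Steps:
$m{\left(y,G \right)} = \frac{3}{5} + 6 G$ ($m{\left(y,G \right)} = 6 \left(G + \frac{1}{10}\right) = 6 \left(\frac{1}{10} + G\right) = \frac{3}{5} + 6 G$)
$F = - \frac{8013}{80}$ ($F = - (\frac{3}{5} + 6 \left(\frac{85}{5} - \frac{39}{96}\right)) = - (\frac{3}{5} + 6 \left(85 \cdot \frac{1}{5} - \frac{13}{32}\right)) = - (\frac{3}{5} + 6 \left(17 - \frac{13}{32}\right)) = - (\frac{3}{5} + 6 \cdot \frac{531}{32}) = - (\frac{3}{5} + \frac{1593}{16}) = \left(-1\right) \frac{8013}{80} = - \frac{8013}{80} \approx -100.16$)
$\left(-17175 - -8468\right) \left(19748 + F\right) = \left(-17175 - -8468\right) \left(19748 - \frac{8013}{80}\right) = \left(-17175 + 8468\right) \frac{1571827}{80} = \left(-8707\right) \frac{1571827}{80} = - \frac{13685897689}{80}$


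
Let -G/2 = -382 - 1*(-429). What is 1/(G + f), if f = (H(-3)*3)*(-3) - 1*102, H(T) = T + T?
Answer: -1/142 ≈ -0.0070423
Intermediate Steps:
H(T) = 2*T
f = -48 (f = ((2*(-3))*3)*(-3) - 1*102 = -6*3*(-3) - 102 = -18*(-3) - 102 = 54 - 102 = -48)
G = -94 (G = -2*(-382 - 1*(-429)) = -2*(-382 + 429) = -2*47 = -94)
1/(G + f) = 1/(-94 - 48) = 1/(-142) = -1/142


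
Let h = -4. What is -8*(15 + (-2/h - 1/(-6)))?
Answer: -376/3 ≈ -125.33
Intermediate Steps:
-8*(15 + (-2/h - 1/(-6))) = -8*(15 + (-2/(-4) - 1/(-6))) = -8*(15 + (-2*(-1/4) - 1*(-1/6))) = -8*(15 + (1/2 + 1/6)) = -8*(15 + 2/3) = -8*47/3 = -376/3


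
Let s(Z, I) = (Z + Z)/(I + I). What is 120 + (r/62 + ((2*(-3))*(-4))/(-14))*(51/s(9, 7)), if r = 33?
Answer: 4533/62 ≈ 73.113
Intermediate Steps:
s(Z, I) = Z/I (s(Z, I) = (2*Z)/((2*I)) = (2*Z)*(1/(2*I)) = Z/I)
120 + (r/62 + ((2*(-3))*(-4))/(-14))*(51/s(9, 7)) = 120 + (33/62 + ((2*(-3))*(-4))/(-14))*(51/((9/7))) = 120 + (33*(1/62) - 6*(-4)*(-1/14))*(51/((9*(⅐)))) = 120 + (33/62 + 24*(-1/14))*(51/(9/7)) = 120 + (33/62 - 12/7)*(51*(7/9)) = 120 - 513/434*119/3 = 120 - 2907/62 = 4533/62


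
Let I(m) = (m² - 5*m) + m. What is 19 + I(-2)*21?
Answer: 271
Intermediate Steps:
I(m) = m² - 4*m
19 + I(-2)*21 = 19 - 2*(-4 - 2)*21 = 19 - 2*(-6)*21 = 19 + 12*21 = 19 + 252 = 271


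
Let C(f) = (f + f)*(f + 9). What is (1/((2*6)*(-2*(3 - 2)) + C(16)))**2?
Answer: 1/602176 ≈ 1.6606e-6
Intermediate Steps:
C(f) = 2*f*(9 + f) (C(f) = (2*f)*(9 + f) = 2*f*(9 + f))
(1/((2*6)*(-2*(3 - 2)) + C(16)))**2 = (1/((2*6)*(-2*(3 - 2)) + 2*16*(9 + 16)))**2 = (1/(12*(-2*1) + 2*16*25))**2 = (1/(12*(-2) + 800))**2 = (1/(-24 + 800))**2 = (1/776)**2 = 1/602176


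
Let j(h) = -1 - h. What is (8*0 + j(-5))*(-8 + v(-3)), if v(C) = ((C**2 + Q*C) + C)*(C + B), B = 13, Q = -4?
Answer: 688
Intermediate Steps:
v(C) = (13 + C)*(C**2 - 3*C) (v(C) = ((C**2 - 4*C) + C)*(C + 13) = (C**2 - 3*C)*(13 + C) = (13 + C)*(C**2 - 3*C))
(8*0 + j(-5))*(-8 + v(-3)) = (8*0 + (-1 - 1*(-5)))*(-8 - 3*(-39 + (-3)**2 + 10*(-3))) = (0 + (-1 + 5))*(-8 - 3*(-39 + 9 - 30)) = (0 + 4)*(-8 - 3*(-60)) = 4*(-8 + 180) = 4*172 = 688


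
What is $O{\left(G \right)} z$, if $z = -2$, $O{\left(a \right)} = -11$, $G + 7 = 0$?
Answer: $22$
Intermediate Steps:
$G = -7$ ($G = -7 + 0 = -7$)
$O{\left(G \right)} z = \left(-11\right) \left(-2\right) = 22$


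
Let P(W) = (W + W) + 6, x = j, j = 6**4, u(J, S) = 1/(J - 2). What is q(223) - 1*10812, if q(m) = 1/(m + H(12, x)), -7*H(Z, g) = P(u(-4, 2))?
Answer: -50448771/4666 ≈ -10812.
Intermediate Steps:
u(J, S) = 1/(-2 + J)
j = 1296
x = 1296
P(W) = 6 + 2*W (P(W) = 2*W + 6 = 6 + 2*W)
H(Z, g) = -17/21 (H(Z, g) = -(6 + 2/(-2 - 4))/7 = -(6 + 2/(-6))/7 = -(6 + 2*(-1/6))/7 = -(6 - 1/3)/7 = -1/7*17/3 = -17/21)
q(m) = 1/(-17/21 + m) (q(m) = 1/(m - 17/21) = 1/(-17/21 + m))
q(223) - 1*10812 = 21/(-17 + 21*223) - 1*10812 = 21/(-17 + 4683) - 10812 = 21/4666 - 10812 = -50448771/4666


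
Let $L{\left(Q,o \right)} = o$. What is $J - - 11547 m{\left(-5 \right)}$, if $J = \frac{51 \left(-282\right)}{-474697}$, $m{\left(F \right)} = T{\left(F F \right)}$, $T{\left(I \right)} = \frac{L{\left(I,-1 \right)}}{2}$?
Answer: $- \frac{5481297495}{949394} \approx -5773.5$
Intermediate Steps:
$T{\left(I \right)} = - \frac{1}{2}$
$m{\left(F \right)} = - \frac{1}{2}$
$J = \frac{14382}{474697}$ ($J = \left(-14382\right) \left(- \frac{1}{474697}\right) = \frac{14382}{474697} \approx 0.030297$)
$J - - 11547 m{\left(-5 \right)} = \frac{14382}{474697} - \left(-11547\right) \left(- \frac{1}{2}\right) = \frac{14382}{474697} - \frac{11547}{2} = - \frac{5481297495}{949394}$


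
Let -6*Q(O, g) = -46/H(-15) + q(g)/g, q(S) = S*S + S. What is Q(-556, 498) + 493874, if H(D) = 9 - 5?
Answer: 1975171/4 ≈ 4.9379e+5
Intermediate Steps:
q(S) = S + S² (q(S) = S² + S = S + S²)
H(D) = 4
Q(O, g) = 7/4 - g/6 (Q(O, g) = -(-46/4 + (g*(1 + g))/g)/6 = -(-46*¼ + (1 + g))/6 = -(-23/2 + (1 + g))/6 = -(-21/2 + g)/6 = 7/4 - g/6)
Q(-556, 498) + 493874 = (7/4 - ⅙*498) + 493874 = (7/4 - 83) + 493874 = -325/4 + 493874 = 1975171/4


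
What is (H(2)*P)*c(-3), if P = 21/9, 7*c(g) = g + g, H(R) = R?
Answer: -4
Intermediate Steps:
c(g) = 2*g/7 (c(g) = (g + g)/7 = (2*g)/7 = 2*g/7)
P = 7/3 (P = 21*(1/9) = 7/3 ≈ 2.3333)
(H(2)*P)*c(-3) = (2*(7/3))*((2/7)*(-3)) = (14/3)*(-6/7) = -4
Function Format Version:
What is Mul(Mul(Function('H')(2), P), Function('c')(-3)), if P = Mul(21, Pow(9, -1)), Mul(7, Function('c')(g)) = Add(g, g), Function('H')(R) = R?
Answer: -4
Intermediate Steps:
Function('c')(g) = Mul(Rational(2, 7), g) (Function('c')(g) = Mul(Rational(1, 7), Add(g, g)) = Mul(Rational(1, 7), Mul(2, g)) = Mul(Rational(2, 7), g))
P = Rational(7, 3) (P = Mul(21, Rational(1, 9)) = Rational(7, 3) ≈ 2.3333)
Mul(Mul(Function('H')(2), P), Function('c')(-3)) = Mul(Mul(2, Rational(7, 3)), Mul(Rational(2, 7), -3)) = Mul(Rational(14, 3), Rational(-6, 7)) = -4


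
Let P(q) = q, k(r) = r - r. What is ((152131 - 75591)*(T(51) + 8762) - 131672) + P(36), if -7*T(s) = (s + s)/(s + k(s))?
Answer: 4693429828/7 ≈ 6.7049e+8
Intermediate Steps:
k(r) = 0
T(s) = -2/7 (T(s) = -(s + s)/(7*(s + 0)) = -2*s/(7*s) = -1/7*2 = -2/7)
((152131 - 75591)*(T(51) + 8762) - 131672) + P(36) = ((152131 - 75591)*(-2/7 + 8762) - 131672) + 36 = (76540*(61332/7) - 131672) + 36 = (4694351280/7 - 131672) + 36 = 4693429576/7 + 36 = 4693429828/7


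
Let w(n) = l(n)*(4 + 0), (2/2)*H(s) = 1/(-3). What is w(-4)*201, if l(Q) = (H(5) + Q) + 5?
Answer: 536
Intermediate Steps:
H(s) = -1/3 (H(s) = 1/(-3) = -1/3)
l(Q) = 14/3 + Q (l(Q) = (-1/3 + Q) + 5 = 14/3 + Q)
w(n) = 56/3 + 4*n (w(n) = (14/3 + n)*(4 + 0) = (14/3 + n)*4 = 56/3 + 4*n)
w(-4)*201 = (56/3 + 4*(-4))*201 = (56/3 - 16)*201 = (8/3)*201 = 536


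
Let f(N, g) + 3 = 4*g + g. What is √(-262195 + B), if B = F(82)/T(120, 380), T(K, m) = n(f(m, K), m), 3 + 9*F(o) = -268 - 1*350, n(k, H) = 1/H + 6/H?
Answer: 11*I*√107695/7 ≈ 515.69*I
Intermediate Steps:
f(N, g) = -3 + 5*g (f(N, g) = -3 + (4*g + g) = -3 + 5*g)
n(k, H) = 7/H (n(k, H) = 1/H + 6/H = 7/H)
F(o) = -69 (F(o) = -⅓ + (-268 - 1*350)/9 = -⅓ + (-268 - 350)/9 = -⅓ + (⅑)*(-618) = -⅓ - 206/3 = -69)
T(K, m) = 7/m
B = -26220/7 (B = -69/(7/380) = -69/(7*(1/380)) = -69/7/380 = -69*380/7 = -26220/7 ≈ -3745.7)
√(-262195 + B) = √(-262195 - 26220/7) = √(-1861585/7) = 11*I*√107695/7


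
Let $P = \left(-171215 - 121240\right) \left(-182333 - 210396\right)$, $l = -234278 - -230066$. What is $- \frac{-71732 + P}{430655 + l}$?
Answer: $- \frac{114855487963}{426443} \approx -2.6933 \cdot 10^{5}$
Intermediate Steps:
$l = -4212$ ($l = -234278 + 230066 = -4212$)
$P = 114855559695$ ($P = \left(-292455\right) \left(-392729\right) = 114855559695$)
$- \frac{-71732 + P}{430655 + l} = - \frac{-71732 + 114855559695}{430655 - 4212} = - \frac{114855487963}{426443}$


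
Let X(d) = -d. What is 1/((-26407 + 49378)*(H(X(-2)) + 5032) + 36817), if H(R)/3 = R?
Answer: 1/115764715 ≈ 8.6382e-9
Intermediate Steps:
H(R) = 3*R
1/((-26407 + 49378)*(H(X(-2)) + 5032) + 36817) = 1/((-26407 + 49378)*(3*(-1*(-2)) + 5032) + 36817) = 1/(22971*(3*2 + 5032) + 36817) = 1/(22971*(6 + 5032) + 36817) = 1/(22971*5038 + 36817) = 1/(115727898 + 36817) = 1/115764715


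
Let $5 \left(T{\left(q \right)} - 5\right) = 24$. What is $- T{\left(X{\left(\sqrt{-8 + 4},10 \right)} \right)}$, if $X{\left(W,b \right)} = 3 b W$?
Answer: $- \frac{49}{5} \approx -9.8$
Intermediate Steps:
$X{\left(W,b \right)} = 3 W b$
$T{\left(q \right)} = \frac{49}{5}$ ($T{\left(q \right)} = 5 + \frac{1}{5} \cdot 24 = 5 + \frac{24}{5} = \frac{49}{5}$)
$- T{\left(X{\left(\sqrt{-8 + 4},10 \right)} \right)} = \left(-1\right) \frac{49}{5} = - \frac{49}{5}$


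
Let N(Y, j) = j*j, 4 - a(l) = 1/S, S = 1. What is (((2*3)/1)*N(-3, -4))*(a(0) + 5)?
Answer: 768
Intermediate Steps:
a(l) = 3 (a(l) = 4 - 1/1 = 4 - 1*1 = 4 - 1 = 3)
N(Y, j) = j**2
(((2*3)/1)*N(-3, -4))*(a(0) + 5) = (((2*3)/1)*(-4)**2)*(3 + 5) = ((6*1)*16)*8 = (6*16)*8 = 96*8 = 768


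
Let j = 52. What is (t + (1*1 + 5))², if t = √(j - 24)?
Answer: 64 + 24*√7 ≈ 127.50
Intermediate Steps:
t = 2*√7 (t = √(52 - 24) = √28 = 2*√7 ≈ 5.2915)
(t + (1*1 + 5))² = (2*√7 + (1*1 + 5))² = (2*√7 + (1 + 5))² = (2*√7 + 6)² = (6 + 2*√7)²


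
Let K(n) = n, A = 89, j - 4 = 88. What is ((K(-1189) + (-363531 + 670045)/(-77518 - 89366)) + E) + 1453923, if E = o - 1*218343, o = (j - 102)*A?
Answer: 102925637185/83442 ≈ 1.2335e+6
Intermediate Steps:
j = 92 (j = 4 + 88 = 92)
o = -890 (o = (92 - 102)*89 = -10*89 = -890)
E = -219233 (E = -890 - 1*218343 = -890 - 218343 = -219233)
((K(-1189) + (-363531 + 670045)/(-77518 - 89366)) + E) + 1453923 = ((-1189 + (-363531 + 670045)/(-77518 - 89366)) - 219233) + 1453923 = ((-1189 + 306514/(-166884)) - 219233) + 1453923 = ((-1189 + 306514*(-1/166884)) - 219233) + 1453923 = ((-1189 - 153257/83442) - 219233) + 1453923 = (-99365795/83442 - 219233) + 1453923 = -18392605781/83442 + 1453923 = 102925637185/83442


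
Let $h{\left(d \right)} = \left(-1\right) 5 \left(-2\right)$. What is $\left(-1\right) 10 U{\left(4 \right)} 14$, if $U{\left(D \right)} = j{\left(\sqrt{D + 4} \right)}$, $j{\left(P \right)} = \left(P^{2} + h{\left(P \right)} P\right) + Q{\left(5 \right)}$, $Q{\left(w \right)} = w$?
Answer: $-1820 - 2800 \sqrt{2} \approx -5779.8$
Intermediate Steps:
$h{\left(d \right)} = 10$ ($h{\left(d \right)} = \left(-5\right) \left(-2\right) = 10$)
$j{\left(P \right)} = 5 + P^{2} + 10 P$ ($j{\left(P \right)} = \left(P^{2} + 10 P\right) + 5 = 5 + P^{2} + 10 P$)
$U{\left(D \right)} = 9 + D + 10 \sqrt{4 + D}$ ($U{\left(D \right)} = 5 + \left(\sqrt{D + 4}\right)^{2} + 10 \sqrt{D + 4} = 5 + \left(\sqrt{4 + D}\right)^{2} + 10 \sqrt{4 + D} = 5 + \left(4 + D\right) + 10 \sqrt{4 + D} = 9 + D + 10 \sqrt{4 + D}$)
$\left(-1\right) 10 U{\left(4 \right)} 14 = \left(-1\right) 10 \left(9 + 4 + 10 \sqrt{4 + 4}\right) 14 = - 10 \left(9 + 4 + 10 \sqrt{8}\right) 14 = - 10 \left(9 + 4 + 10 \cdot 2 \sqrt{2}\right) 14 = - 10 \left(9 + 4 + 20 \sqrt{2}\right) 14 = - 10 \left(13 + 20 \sqrt{2}\right) 14 = \left(-130 - 200 \sqrt{2}\right) 14 = -1820 - 2800 \sqrt{2}$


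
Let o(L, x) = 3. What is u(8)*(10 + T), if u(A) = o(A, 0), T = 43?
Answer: 159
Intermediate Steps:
u(A) = 3
u(8)*(10 + T) = 3*(10 + 43) = 3*53 = 159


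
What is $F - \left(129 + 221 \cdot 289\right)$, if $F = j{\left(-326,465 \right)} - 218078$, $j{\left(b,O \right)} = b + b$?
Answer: $-282728$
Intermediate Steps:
$j{\left(b,O \right)} = 2 b$
$F = -218730$ ($F = 2 \left(-326\right) - 218078 = -652 - 218078 = -218730$)
$F - \left(129 + 221 \cdot 289\right) = -218730 - \left(129 + 221 \cdot 289\right) = -218730 - \left(129 + 63869\right) = -218730 - 63998 = -282728$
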